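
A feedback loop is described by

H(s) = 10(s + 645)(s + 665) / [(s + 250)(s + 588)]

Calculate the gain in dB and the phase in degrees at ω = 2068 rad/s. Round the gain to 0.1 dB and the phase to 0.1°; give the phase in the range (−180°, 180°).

At s = jω = j2068:
zero (s+645): 645 + j2068 → |·| = √(645²+2068²) = √4692649 ≈ 2166.3, ∠ = arctan(2068/645) ≈ 72.68°
zero (s+665): 665 + j2068 → |·| = √(665²+2068²) = √4718849 ≈ 2172.3, ∠ = arctan(2068/665) ≈ 72.17°
pole (s+250): 250 + j2068 → |·| = √(250²+2068²) = √4339124 ≈ 2083.1, ∠ = arctan(2068/250) ≈ 83.11°
pole (s+588): 588 + j2068 → |·| = √(588²+2068²) = √4622368 ≈ 2150, ∠ = arctan(2068/588) ≈ 74.13°
|H| = 10 · 4.7059e+06 / 4.4787e+06 ≈ 10.507
Gain = 20 log₁₀(10.507) ≈ 20.43 dB
∠H = 144.85° − 157.24° = -12.39°

20.4 dB, -12.4°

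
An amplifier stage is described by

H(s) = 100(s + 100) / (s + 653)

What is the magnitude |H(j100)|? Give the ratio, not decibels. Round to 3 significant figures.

21.4

At s = jω = j100:
zero (s+100): 100 + j100 → |·| = √(100²+100²) = √20000 ≈ 141.42, ∠ = arctan(100/100) ≈ 45.00°
pole (s+653): 653 + j100 → |·| = √(653²+100²) = √436409 ≈ 660.61, ∠ = arctan(100/653) ≈ 8.71°
|H| = 100 · 141.42 / 660.61 ≈ 21.407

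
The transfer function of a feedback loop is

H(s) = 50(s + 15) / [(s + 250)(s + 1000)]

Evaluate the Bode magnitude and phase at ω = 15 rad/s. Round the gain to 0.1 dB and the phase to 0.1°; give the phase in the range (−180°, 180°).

At s = jω = j15:
zero (s+15): 15 + j15 → |·| = √(15²+15²) = √450 ≈ 21.213, ∠ = arctan(15/15) ≈ 45.00°
pole (s+250): 250 + j15 → |·| = √(250²+15²) = √62725 ≈ 250.45, ∠ = arctan(15/250) ≈ 3.43°
pole (s+1000): 1000 + j15 → |·| = √(1000²+15²) = √1000225 ≈ 1000.1, ∠ = arctan(15/1000) ≈ 0.86°
|H| = 50 · 21.213 / 2.5048e+05 ≈ 0.0042345
Gain = 20 log₁₀(0.0042345) ≈ -47.46 dB
∠H = 45.00° − 4.29° = 40.71°

-47.5 dB, 40.7°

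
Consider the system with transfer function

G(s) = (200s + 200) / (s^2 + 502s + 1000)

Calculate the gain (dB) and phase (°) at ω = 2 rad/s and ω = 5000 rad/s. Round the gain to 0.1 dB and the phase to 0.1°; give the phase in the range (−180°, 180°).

ω = 2: -10.0 dB, 18.2°; ω = 5000: -28.0 dB, -84.3°

Substitute s = j2:
Numerator: 200(j2) + 200 = 200 + j400
Denominator: (j2)^2 + 502(j2) + 1000 = 996 + j1004
|N| = √(200² + 400²) ≈ 447.21, ∠N ≈ 63.43°
|D| = √(996² + 1004²) ≈ 1414.2, ∠D ≈ 45.23°
|G| = 447.21 / 1414.2 ≈ 0.31623
Gain = 20 log₁₀(0.31623) ≈ -10.00 dB
∠G = 63.43° − 45.23° = 18.20°

Substitute s = j5000:
Numerator: 200(j5000) + 200 = 200 + j1000000
Denominator: (j5000)^2 + 502(j5000) + 1000 = -24999000 + j2510000
|N| = √(200² + 1000000²) ≈ 1e+06, ∠N ≈ 89.99°
|D| = √(24999000² + 2510000²) ≈ 2.5125e+07, ∠D ≈ 174.27°
|G| = 1e+06 / 2.5125e+07 ≈ 0.039801
Gain = 20 log₁₀(0.039801) ≈ -28.00 dB
∠G = 89.99° − 174.27° = -84.28°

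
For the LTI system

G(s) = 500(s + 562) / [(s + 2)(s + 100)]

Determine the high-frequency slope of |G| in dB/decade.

-20 dB/decade

Each pole contributes −20 dB/decade at high frequency; each zero contributes +20 dB/decade.
Net: 1 zero(s) − 2 pole(s) → -20 dB/decade.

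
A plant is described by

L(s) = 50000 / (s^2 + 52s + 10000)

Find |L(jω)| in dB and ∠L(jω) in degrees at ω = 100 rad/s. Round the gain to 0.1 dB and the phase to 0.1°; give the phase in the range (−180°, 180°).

At s = jω = j100:
quadratic: (j100)² + 52·j100 + 10000 = 0 + j5200 → |·| ≈ 5200, ∠ ≈ 90.00°
|L| = 50000 / 5200 ≈ 9.6154
Gain = 20 log₁₀(9.6154) ≈ 19.66 dB
∠L = 0.00° − 90.00° = -90.00°

19.7 dB, -90.0°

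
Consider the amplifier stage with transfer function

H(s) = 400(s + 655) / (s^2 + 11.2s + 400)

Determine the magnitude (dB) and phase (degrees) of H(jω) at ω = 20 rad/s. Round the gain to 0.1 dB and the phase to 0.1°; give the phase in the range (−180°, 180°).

61.4 dB, -88.3°

At s = jω = j20:
zero (s+655): 655 + j20 → |·| = √(655²+20²) = √429425 ≈ 655.31, ∠ = arctan(20/655) ≈ 1.75°
quadratic: (j20)² + 11.2·j20 + 400 = 0 + j224 → |·| ≈ 224, ∠ ≈ 90.00°
|H| = 400 · 655.31 / 224 ≈ 1170.2
Gain = 20 log₁₀(1170.2) ≈ 61.37 dB
∠H = 1.75° − 90.00° = -88.25°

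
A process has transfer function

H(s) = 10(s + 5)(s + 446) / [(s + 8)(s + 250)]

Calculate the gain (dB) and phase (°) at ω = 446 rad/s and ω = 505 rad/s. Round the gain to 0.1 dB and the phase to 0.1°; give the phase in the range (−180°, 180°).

ω = 446: 21.8 dB, -15.3°; ω = 505: 21.6 dB, -14.8°

At s = jω = j446:
zero (s+5): 5 + j446 → |·| = √(5²+446²) = √198941 ≈ 446.03, ∠ = arctan(446/5) ≈ 89.36°
zero (s+446): 446 + j446 → |·| = √(446²+446²) = √397832 ≈ 630.74, ∠ = arctan(446/446) ≈ 45.00°
pole (s+8): 8 + j446 → |·| = √(8²+446²) = √198980 ≈ 446.07, ∠ = arctan(446/8) ≈ 88.97°
pole (s+250): 250 + j446 → |·| = √(250²+446²) = √261416 ≈ 511.29, ∠ = arctan(446/250) ≈ 60.73°
|H| = 10 · 2.8133e+05 / 2.2807e+05 ≈ 12.335
Gain = 20 log₁₀(12.335) ≈ 21.82 dB
∠H = 134.36° − 149.70° = -15.34°

At s = jω = j505:
zero (s+5): 5 + j505 → |·| = √(5²+505²) = √255050 ≈ 505.02, ∠ = arctan(505/5) ≈ 89.43°
zero (s+446): 446 + j505 → |·| = √(446²+505²) = √453941 ≈ 673.75, ∠ = arctan(505/446) ≈ 48.55°
pole (s+8): 8 + j505 → |·| = √(8²+505²) = √255089 ≈ 505.06, ∠ = arctan(505/8) ≈ 89.09°
pole (s+250): 250 + j505 → |·| = √(250²+505²) = √317525 ≈ 563.49, ∠ = arctan(505/250) ≈ 63.66°
|H| = 10 · 3.4026e+05 / 2.846e+05 ≈ 11.956
Gain = 20 log₁₀(11.956) ≈ 21.55 dB
∠H = 137.98° − 152.75° = -14.77°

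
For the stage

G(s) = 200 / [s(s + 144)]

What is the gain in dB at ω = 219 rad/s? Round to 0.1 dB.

At s = jω = j219:
pole (s+144): 144 + j219 → |·| = √(144²+219²) = √68697 ≈ 262.1, ∠ = arctan(219/144) ≈ 56.67°
pole at origin: |s| = 219, ∠ = 90.00° (in denominator)
|G| = 200 / 57400 ≈ 0.0034843
Gain = 20 log₁₀(0.0034843) ≈ -49.16 dB

-49.2 dB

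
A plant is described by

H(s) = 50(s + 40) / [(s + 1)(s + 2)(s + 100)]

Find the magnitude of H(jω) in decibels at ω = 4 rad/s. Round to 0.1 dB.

At s = jω = j4:
zero (s+40): 40 + j4 → |·| = √(40²+4²) = √1616 ≈ 40.2, ∠ = arctan(4/40) ≈ 5.71°
pole (s+1): 1 + j4 → |·| = √(1²+4²) = √17 ≈ 4.1231, ∠ = arctan(4/1) ≈ 75.96°
pole (s+2): 2 + j4 → |·| = √(2²+4²) = √20 ≈ 4.4721, ∠ = arctan(4/2) ≈ 63.43°
pole (s+100): 100 + j4 → |·| = √(100²+4²) = √10016 ≈ 100.08, ∠ = arctan(4/100) ≈ 2.29°
|H| = 50 · 40.2 / 1845.4 ≈ 1.0892
Gain = 20 log₁₀(1.0892) ≈ 0.74 dB

0.7 dB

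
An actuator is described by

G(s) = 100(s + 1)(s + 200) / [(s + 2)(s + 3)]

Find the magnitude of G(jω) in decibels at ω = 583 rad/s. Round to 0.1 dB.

At s = jω = j583:
zero (s+1): 1 + j583 → |·| = √(1²+583²) = √339890 ≈ 583, ∠ = arctan(583/1) ≈ 89.90°
zero (s+200): 200 + j583 → |·| = √(200²+583²) = √379889 ≈ 616.35, ∠ = arctan(583/200) ≈ 71.07°
pole (s+2): 2 + j583 → |·| = √(2²+583²) = √339893 ≈ 583, ∠ = arctan(583/2) ≈ 89.80°
pole (s+3): 3 + j583 → |·| = √(3²+583²) = √339898 ≈ 583.01, ∠ = arctan(583/3) ≈ 89.71°
|G| = 100 · 3.5933e+05 / 3.3989e+05 ≈ 105.72
Gain = 20 log₁₀(105.72) ≈ 40.48 dB

40.5 dB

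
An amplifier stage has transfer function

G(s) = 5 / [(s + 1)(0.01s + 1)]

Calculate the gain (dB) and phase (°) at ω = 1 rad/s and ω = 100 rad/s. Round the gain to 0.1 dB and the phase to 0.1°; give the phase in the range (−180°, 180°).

ω = 1: 11.0 dB, -45.6°; ω = 100: -29.0 dB, -134.4°

At ω = 1 rad/s:
pole (1 + j1·1) = 1 + j1 → |·| ≈ 1.4142, ∠ ≈ 45.00°
pole (1 + j1·0.01) = 1 + j0.01 → |·| ≈ 1, ∠ ≈ 0.57°
|G| = 5 · 1 / (1.4142 · 1) ≈ 3.5356
Gain = 20 log₁₀(3.5356) ≈ 10.97 dB
∠G = (0°) − (45.00° + 0.57°) = -45.57°

At ω = 100 rad/s:
pole (1 + j100·1) = 1 + j100 → |·| ≈ 100, ∠ ≈ 89.43°
pole (1 + j100·0.01) = 1 + j1 → |·| ≈ 1.4142, ∠ ≈ 45.00°
|G| = 5 · 1 / (100 · 1.4142) ≈ 0.035356
Gain = 20 log₁₀(0.035356) ≈ -29.03 dB
∠G = (0°) − (89.43° + 45.00°) = -134.43°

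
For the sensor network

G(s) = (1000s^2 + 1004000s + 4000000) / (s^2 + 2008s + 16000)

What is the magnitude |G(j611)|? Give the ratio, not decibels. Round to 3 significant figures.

560

Substitute s = j611:
Numerator: 1000(j611)^2 + 1004000(j611) + 4000000 = -369321000 + j613444000
Denominator: (j611)^2 + 2008(j611) + 16000 = -357321 + j1226888
|N| = √(369321000² + 613444000²) ≈ 7.1604e+08, ∠N ≈ 121.05°
|D| = √(357321² + 1226888²) ≈ 1.2779e+06, ∠D ≈ 106.24°
|G| = 7.1604e+08 / 1.2779e+06 ≈ 560.33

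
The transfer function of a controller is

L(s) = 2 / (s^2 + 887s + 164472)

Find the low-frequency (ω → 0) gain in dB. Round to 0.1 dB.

L(0) = 2 / 164472 ≈ 1.216e-05
20 log₁₀(1.216e-05) ≈ -98.30 dB

-98.3 dB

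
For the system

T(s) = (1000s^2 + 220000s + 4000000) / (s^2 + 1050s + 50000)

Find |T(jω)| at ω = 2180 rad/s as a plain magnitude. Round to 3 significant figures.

913

Substitute s = j2180:
Numerator: 1000(j2180)^2 + 220000(j2180) + 4000000 = -4748400000 + j479600000
Denominator: (j2180)^2 + 1050(j2180) + 50000 = -4702400 + j2289000
|N| = √(4748400000² + 479600000²) ≈ 4.7726e+09, ∠N ≈ 174.23°
|D| = √(4702400² + 2289000²) ≈ 5.2299e+06, ∠D ≈ 154.04°
|T| = 4.7726e+09 / 5.2299e+06 ≈ 912.56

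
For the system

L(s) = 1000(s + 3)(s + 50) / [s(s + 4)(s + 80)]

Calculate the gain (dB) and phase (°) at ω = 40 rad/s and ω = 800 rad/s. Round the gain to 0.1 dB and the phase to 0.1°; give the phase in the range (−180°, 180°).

ω = 40: 25.0 dB, -76.5°; ω = 800: 1.9 dB, -87.8°

At s = jω = j40:
zero (s+3): 3 + j40 → |·| = √(3²+40²) = √1609 ≈ 40.112, ∠ = arctan(40/3) ≈ 85.71°
zero (s+50): 50 + j40 → |·| = √(50²+40²) = √4100 ≈ 64.031, ∠ = arctan(40/50) ≈ 38.66°
pole (s+4): 4 + j40 → |·| = √(4²+40²) = √1616 ≈ 40.2, ∠ = arctan(40/4) ≈ 84.29°
pole (s+80): 80 + j40 → |·| = √(80²+40²) = √8000 ≈ 89.443, ∠ = arctan(40/80) ≈ 26.57°
pole at origin: |s| = 40, ∠ = 90.00° (in denominator)
|L| = 1000 · 2568.4 / 1.4382e+05 ≈ 17.858
Gain = 20 log₁₀(17.858) ≈ 25.04 dB
∠L = 124.37° − 200.86° = -76.49°

At s = jω = j800:
zero (s+3): 3 + j800 → |·| = √(3²+800²) = √640009 ≈ 800.01, ∠ = arctan(800/3) ≈ 89.79°
zero (s+50): 50 + j800 → |·| = √(50²+800²) = √642500 ≈ 801.56, ∠ = arctan(800/50) ≈ 86.42°
pole (s+4): 4 + j800 → |·| = √(4²+800²) = √640016 ≈ 800.01, ∠ = arctan(800/4) ≈ 89.71°
pole (s+80): 80 + j800 → |·| = √(80²+800²) = √646400 ≈ 803.99, ∠ = arctan(800/80) ≈ 84.29°
pole at origin: |s| = 800, ∠ = 90.00° (in denominator)
|L| = 1000 · 6.4126e+05 / 5.1456e+08 ≈ 1.2462
Gain = 20 log₁₀(1.2462) ≈ 1.91 dB
∠L = 176.21° − 264.00° = -87.79°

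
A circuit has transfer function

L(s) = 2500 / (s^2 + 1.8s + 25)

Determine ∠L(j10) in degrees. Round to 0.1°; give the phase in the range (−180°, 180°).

-166.5°

At s = jω = j10:
quadratic: (j10)² + 1.8·j10 + 25 = -75 + j18 → |·| ≈ 77.13, ∠ ≈ 166.50°
∠L = 0.00° − 166.50° = -166.50°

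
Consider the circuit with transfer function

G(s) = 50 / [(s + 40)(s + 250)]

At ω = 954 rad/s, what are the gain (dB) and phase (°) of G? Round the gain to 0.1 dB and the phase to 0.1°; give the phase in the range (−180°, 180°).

-85.5 dB, -162.9°

At s = jω = j954:
pole (s+40): 40 + j954 → |·| = √(40²+954²) = √911716 ≈ 954.84, ∠ = arctan(954/40) ≈ 87.60°
pole (s+250): 250 + j954 → |·| = √(250²+954²) = √972616 ≈ 986.21, ∠ = arctan(954/250) ≈ 75.32°
|G| = 50 / 9.4167e+05 ≈ 5.3097e-05
Gain = 20 log₁₀(5.3097e-05) ≈ -85.50 dB
∠G = 0.00° − 162.92° = -162.92°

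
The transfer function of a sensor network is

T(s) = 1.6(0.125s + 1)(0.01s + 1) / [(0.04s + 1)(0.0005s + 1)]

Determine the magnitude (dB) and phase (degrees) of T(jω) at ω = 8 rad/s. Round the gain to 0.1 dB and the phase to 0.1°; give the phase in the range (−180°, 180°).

At ω = 8 rad/s:
zero (1 + j8·0.125) = 1 + j1 → |·| ≈ 1.4142, ∠ ≈ 45.00°
zero (1 + j8·0.01) = 1 + j0.08 → |·| ≈ 1.0032, ∠ ≈ 4.57°
pole (1 + j8·0.04) = 1 + j0.32 → |·| ≈ 1.05, ∠ ≈ 17.74°
pole (1 + j8·0.0005) = 1 + j0.004 → |·| ≈ 1, ∠ ≈ 0.23°
|T| = 1.6 · 1.4142 · 1.0032 / (1.05 · 1) ≈ 2.1619
Gain = 20 log₁₀(2.1619) ≈ 6.70 dB
∠T = (45.00° + 4.57°) − (17.74° + 0.23°) = 31.60°

6.7 dB, 31.6°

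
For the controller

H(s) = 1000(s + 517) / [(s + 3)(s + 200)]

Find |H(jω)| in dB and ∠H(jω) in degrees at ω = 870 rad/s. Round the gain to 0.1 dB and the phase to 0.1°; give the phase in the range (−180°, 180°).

2.3 dB, -107.6°

At s = jω = j870:
zero (s+517): 517 + j870 → |·| = √(517²+870²) = √1024189 ≈ 1012, ∠ = arctan(870/517) ≈ 59.28°
pole (s+3): 3 + j870 → |·| = √(3²+870²) = √756909 ≈ 870.01, ∠ = arctan(870/3) ≈ 89.80°
pole (s+200): 200 + j870 → |·| = √(200²+870²) = √796900 ≈ 892.69, ∠ = arctan(870/200) ≈ 77.05°
|H| = 1000 · 1012 / 7.7665e+05 ≈ 1.303
Gain = 20 log₁₀(1.303) ≈ 2.30 dB
∠H = 59.28° − 166.85° = -107.57°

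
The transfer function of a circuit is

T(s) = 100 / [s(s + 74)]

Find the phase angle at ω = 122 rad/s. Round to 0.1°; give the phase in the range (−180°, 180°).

At s = jω = j122:
pole (s+74): 74 + j122 → |·| = √(74²+122²) = √20360 ≈ 142.69, ∠ = arctan(122/74) ≈ 58.76°
pole at origin: |s| = 122, ∠ = 90.00° (in denominator)
∠T = 0.00° − 148.76° = -148.76°

-148.8°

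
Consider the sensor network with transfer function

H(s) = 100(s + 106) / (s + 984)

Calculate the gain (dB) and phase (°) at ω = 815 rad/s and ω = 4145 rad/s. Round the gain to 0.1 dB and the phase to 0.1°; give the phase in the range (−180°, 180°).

At s = jω = j815:
zero (s+106): 106 + j815 → |·| = √(106²+815²) = √675461 ≈ 821.86, ∠ = arctan(815/106) ≈ 82.59°
pole (s+984): 984 + j815 → |·| = √(984²+815²) = √1632481 ≈ 1277.7, ∠ = arctan(815/984) ≈ 39.63°
|H| = 100 · 821.86 / 1277.7 ≈ 64.323
Gain = 20 log₁₀(64.323) ≈ 36.17 dB
∠H = 82.59° − 39.63° = 42.96°

At s = jω = j4145:
zero (s+106): 106 + j4145 → |·| = √(106²+4145²) = √17192261 ≈ 4146.4, ∠ = arctan(4145/106) ≈ 88.54°
pole (s+984): 984 + j4145 → |·| = √(984²+4145²) = √18149281 ≈ 4260.2, ∠ = arctan(4145/984) ≈ 76.65°
|H| = 100 · 4146.4 / 4260.2 ≈ 97.329
Gain = 20 log₁₀(97.329) ≈ 39.76 dB
∠H = 88.54° − 76.65° = 11.89°

ω = 815: 36.2 dB, 43.0°; ω = 4145: 39.8 dB, 11.9°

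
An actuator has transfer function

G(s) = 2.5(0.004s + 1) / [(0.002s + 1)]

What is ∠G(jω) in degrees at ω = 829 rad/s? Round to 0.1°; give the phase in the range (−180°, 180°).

At ω = 829 rad/s:
zero (1 + j829·0.004) = 1 + j3.316 → |·| ≈ 3.4635, ∠ ≈ 73.22°
pole (1 + j829·0.002) = 1 + j1.658 → |·| ≈ 1.9362, ∠ ≈ 58.90°
∠G = (73.22°) − (58.90°) = 14.32°

14.3°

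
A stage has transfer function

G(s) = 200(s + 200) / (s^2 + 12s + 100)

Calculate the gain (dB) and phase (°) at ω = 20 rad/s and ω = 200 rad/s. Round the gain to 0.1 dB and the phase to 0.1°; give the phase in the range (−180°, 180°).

ω = 20: 40.4 dB, -135.6°; ω = 200: 3.0 dB, -131.6°

At s = jω = j20:
zero (s+200): 200 + j20 → |·| = √(200²+20²) = √40400 ≈ 201, ∠ = arctan(20/200) ≈ 5.71°
quadratic: (j20)² + 12·j20 + 100 = -300 + j240 → |·| ≈ 384.19, ∠ ≈ 141.34°
|G| = 200 · 201 / 384.19 ≈ 104.64
Gain = 20 log₁₀(104.64) ≈ 40.39 dB
∠G = 5.71° − 141.34° = -135.63°

At s = jω = j200:
zero (s+200): 200 + j200 → |·| = √(200²+200²) = √80000 ≈ 282.84, ∠ = arctan(200/200) ≈ 45.00°
quadratic: (j200)² + 12·j200 + 100 = -39900 + j2400 → |·| ≈ 39972, ∠ ≈ 176.56°
|G| = 200 · 282.84 / 39972 ≈ 1.4152
Gain = 20 log₁₀(1.4152) ≈ 3.02 dB
∠G = 45.00° − 176.56° = -131.56°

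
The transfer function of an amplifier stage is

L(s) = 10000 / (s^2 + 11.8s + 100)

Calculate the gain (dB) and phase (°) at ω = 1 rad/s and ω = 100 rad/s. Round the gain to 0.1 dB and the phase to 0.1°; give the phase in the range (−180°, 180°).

At s = jω = j1:
quadratic: (j1)² + 11.8·j1 + 100 = 99 + j11.8 → |·| ≈ 99.701, ∠ ≈ 6.80°
|L| = 10000 / 99.701 ≈ 100.3
Gain = 20 log₁₀(100.3) ≈ 40.03 dB
∠L = 0.00° − 6.80° = -6.80°

At s = jω = j100:
quadratic: (j100)² + 11.8·j100 + 100 = -9900 + j1180 → |·| ≈ 9970.1, ∠ ≈ 173.20°
|L| = 10000 / 9970.1 ≈ 1.003
Gain = 20 log₁₀(1.003) ≈ 0.03 dB
∠L = 0.00° − 173.20° = -173.20°

ω = 1: 40.0 dB, -6.8°; ω = 100: 0.0 dB, -173.2°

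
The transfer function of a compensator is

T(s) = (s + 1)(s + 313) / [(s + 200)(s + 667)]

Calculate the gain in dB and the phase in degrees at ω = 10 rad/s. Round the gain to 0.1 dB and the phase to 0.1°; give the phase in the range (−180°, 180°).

-32.6 dB, 82.4°

At s = jω = j10:
zero (s+1): 1 + j10 → |·| = √(1²+10²) = √101 ≈ 10.05, ∠ = arctan(10/1) ≈ 84.29°
zero (s+313): 313 + j10 → |·| = √(313²+10²) = √98069 ≈ 313.16, ∠ = arctan(10/313) ≈ 1.83°
pole (s+200): 200 + j10 → |·| = √(200²+10²) = √40100 ≈ 200.25, ∠ = arctan(10/200) ≈ 2.86°
pole (s+667): 667 + j10 → |·| = √(667²+10²) = √444989 ≈ 667.07, ∠ = arctan(10/667) ≈ 0.86°
|T| = 1 · 3147.3 / 1.3358e+05 ≈ 0.023561
Gain = 20 log₁₀(0.023561) ≈ -32.56 dB
∠T = 86.12° − 3.72° = 82.40°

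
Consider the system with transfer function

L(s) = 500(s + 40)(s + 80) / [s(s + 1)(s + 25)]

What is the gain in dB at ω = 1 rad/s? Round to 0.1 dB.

93.1 dB

At s = jω = j1:
zero (s+40): 40 + j1 → |·| = √(40²+1²) = √1601 ≈ 40.012, ∠ = arctan(1/40) ≈ 1.43°
zero (s+80): 80 + j1 → |·| = √(80²+1²) = √6401 ≈ 80.006, ∠ = arctan(1/80) ≈ 0.72°
pole (s+1): 1 + j1 → |·| = √(1²+1²) = √2 ≈ 1.4142, ∠ = arctan(1/1) ≈ 45.00°
pole (s+25): 25 + j1 → |·| = √(25²+1²) = √626 ≈ 25.02, ∠ = arctan(1/25) ≈ 2.29°
pole at origin: |s| = 1, ∠ = 90.00° (in denominator)
|L| = 500 · 3201.2 / 35.383 ≈ 45236
Gain = 20 log₁₀(45236) ≈ 93.11 dB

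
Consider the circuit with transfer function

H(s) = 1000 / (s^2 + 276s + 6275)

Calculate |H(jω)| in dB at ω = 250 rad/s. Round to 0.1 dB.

Substitute s = j250:
Numerator: 1000 = 1000 + j0
Denominator: (j250)^2 + 276(j250) + 6275 = -56225 + j69000
|N| = √(1000² + 0²) ≈ 1000, ∠N ≈ 0.00°
|D| = √(56225² + 69000²) ≈ 89007, ∠D ≈ 129.18°
|H| = 1000 / 89007 ≈ 0.011235
Gain = 20 log₁₀(0.011235) ≈ -38.99 dB

-39.0 dB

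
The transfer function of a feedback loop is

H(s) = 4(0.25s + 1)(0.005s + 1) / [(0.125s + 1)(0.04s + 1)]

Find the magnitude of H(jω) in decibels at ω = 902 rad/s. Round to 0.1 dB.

0.2 dB

At ω = 902 rad/s:
zero (1 + j902·0.25) = 1 + j225.5 → |·| ≈ 225.5, ∠ ≈ 89.75°
zero (1 + j902·0.005) = 1 + j4.51 → |·| ≈ 4.6195, ∠ ≈ 77.50°
pole (1 + j902·0.125) = 1 + j112.75 → |·| ≈ 112.75, ∠ ≈ 89.49°
pole (1 + j902·0.04) = 1 + j36.08 → |·| ≈ 36.094, ∠ ≈ 88.41°
|H| = 4 · 225.5 · 4.6195 / (112.75 · 36.094) ≈ 1.0239
Gain = 20 log₁₀(1.0239) ≈ 0.21 dB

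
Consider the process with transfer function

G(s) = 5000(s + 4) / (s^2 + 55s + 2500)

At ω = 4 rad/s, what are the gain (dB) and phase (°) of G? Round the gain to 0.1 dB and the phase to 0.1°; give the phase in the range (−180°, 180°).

21.1 dB, 39.9°

At s = jω = j4:
zero (s+4): 4 + j4 → |·| = √(4²+4²) = √32 ≈ 5.6569, ∠ = arctan(4/4) ≈ 45.00°
quadratic: (j4)² + 55·j4 + 2500 = 2484 + j220 → |·| ≈ 2493.7, ∠ ≈ 5.06°
|G| = 5000 · 5.6569 / 2493.7 ≈ 11.342
Gain = 20 log₁₀(11.342) ≈ 21.09 dB
∠G = 45.00° − 5.06° = 39.94°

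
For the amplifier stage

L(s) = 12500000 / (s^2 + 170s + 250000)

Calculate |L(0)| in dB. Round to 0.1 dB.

34.0 dB

L(0) = 12500000 / 250000 = 50
20 log₁₀(50) ≈ 33.98 dB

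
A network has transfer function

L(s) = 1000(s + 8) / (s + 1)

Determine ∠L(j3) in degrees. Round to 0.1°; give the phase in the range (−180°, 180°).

-51.0°

At s = jω = j3:
zero (s+8): 8 + j3 → |·| = √(8²+3²) = √73 ≈ 8.544, ∠ = arctan(3/8) ≈ 20.56°
pole (s+1): 1 + j3 → |·| = √(1²+3²) = √10 ≈ 3.1623, ∠ = arctan(3/1) ≈ 71.57°
∠L = 20.56° − 71.57° = -51.01°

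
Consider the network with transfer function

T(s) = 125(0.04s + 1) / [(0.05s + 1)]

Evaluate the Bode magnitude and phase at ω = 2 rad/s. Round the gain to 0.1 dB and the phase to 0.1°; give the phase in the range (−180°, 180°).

41.9 dB, -1.1°

At ω = 2 rad/s:
zero (1 + j2·0.04) = 1 + j0.08 → |·| ≈ 1.0032, ∠ ≈ 4.57°
pole (1 + j2·0.05) = 1 + j0.1 → |·| ≈ 1.005, ∠ ≈ 5.71°
|T| = 125 · 1.0032 / (1.005) ≈ 124.78
Gain = 20 log₁₀(124.78) ≈ 41.92 dB
∠T = (4.57°) − (5.71°) = -1.14°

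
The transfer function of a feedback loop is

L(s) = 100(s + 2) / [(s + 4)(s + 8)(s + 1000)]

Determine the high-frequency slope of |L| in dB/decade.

Each pole contributes −20 dB/decade at high frequency; each zero contributes +20 dB/decade.
Net: 1 zero(s) − 3 pole(s) → -40 dB/decade.

-40 dB/decade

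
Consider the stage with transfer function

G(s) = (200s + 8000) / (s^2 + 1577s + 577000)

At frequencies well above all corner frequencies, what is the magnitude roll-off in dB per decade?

Each pole contributes −20 dB/decade at high frequency; each zero contributes +20 dB/decade.
Net: 1 zero(s) − 2 pole(s) → -20 dB/decade.

-20 dB/decade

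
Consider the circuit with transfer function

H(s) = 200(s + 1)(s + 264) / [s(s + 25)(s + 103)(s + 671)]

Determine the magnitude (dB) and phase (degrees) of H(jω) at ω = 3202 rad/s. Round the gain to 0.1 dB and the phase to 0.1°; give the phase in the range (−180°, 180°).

-94.4 dB, -170.6°

At s = jω = j3202:
zero (s+1): 1 + j3202 → |·| = √(1²+3202²) = √10252805 ≈ 3202, ∠ = arctan(3202/1) ≈ 89.98°
zero (s+264): 264 + j3202 → |·| = √(264²+3202²) = √10322500 ≈ 3212.9, ∠ = arctan(3202/264) ≈ 85.29°
pole (s+25): 25 + j3202 → |·| = √(25²+3202²) = √10253429 ≈ 3202.1, ∠ = arctan(3202/25) ≈ 89.55°
pole (s+103): 103 + j3202 → |·| = √(103²+3202²) = √10263413 ≈ 3203.7, ∠ = arctan(3202/103) ≈ 88.16°
pole (s+671): 671 + j3202 → |·| = √(671²+3202²) = √10703045 ≈ 3271.6, ∠ = arctan(3202/671) ≈ 78.16°
pole at origin: |s| = 3202, ∠ = 90.00° (in denominator)
|H| = 200 · 1.0288e+07 / 1.0747e+14 ≈ 1.9146e-05
Gain = 20 log₁₀(1.9146e-05) ≈ -94.36 dB
∠H = 175.27° − 345.87° = -170.60°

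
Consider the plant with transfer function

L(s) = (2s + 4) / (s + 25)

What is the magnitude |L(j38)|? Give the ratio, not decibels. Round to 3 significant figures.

1.67

Substitute s = j38:
Numerator: 2(j38) + 4 = 4 + j76
Denominator: (j38) + 25 = 25 + j38
|N| = √(4² + 76²) ≈ 76.105, ∠N ≈ 86.99°
|D| = √(25² + 38²) ≈ 45.486, ∠D ≈ 56.66°
|L| = 76.105 / 45.486 ≈ 1.6732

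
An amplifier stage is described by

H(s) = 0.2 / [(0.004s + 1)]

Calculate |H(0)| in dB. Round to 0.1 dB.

H(0) = 0.2 · 1 / 1 = 0.2
20 log₁₀(0.2) ≈ -13.98 dB

-14.0 dB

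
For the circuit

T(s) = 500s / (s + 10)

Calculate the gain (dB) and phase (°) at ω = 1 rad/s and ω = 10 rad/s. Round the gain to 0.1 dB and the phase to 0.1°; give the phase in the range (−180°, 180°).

At s = jω = j1:
zero at origin: s = j1 → |·| = 1, ∠ = 90.00°
pole (s+10): 10 + j1 → |·| = √(10²+1²) = √101 ≈ 10.05, ∠ = arctan(1/10) ≈ 5.71°
|T| = 500 · 1 / 10.05 ≈ 49.751
Gain = 20 log₁₀(49.751) ≈ 33.94 dB
∠T = 90.00° − 5.71° = 84.29°

At s = jω = j10:
zero at origin: s = j10 → |·| = 10, ∠ = 90.00°
pole (s+10): 10 + j10 → |·| = √(10²+10²) = √200 ≈ 14.142, ∠ = arctan(10/10) ≈ 45.00°
|T| = 500 · 10 / 14.142 ≈ 353.56
Gain = 20 log₁₀(353.56) ≈ 50.97 dB
∠T = 90.00° − 45.00° = 45.00°

ω = 1: 33.9 dB, 84.3°; ω = 10: 51.0 dB, 45.0°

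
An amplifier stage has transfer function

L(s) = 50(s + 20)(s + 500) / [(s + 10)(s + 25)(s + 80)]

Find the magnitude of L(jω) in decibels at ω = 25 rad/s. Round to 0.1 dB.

At s = jω = j25:
zero (s+20): 20 + j25 → |·| = √(20²+25²) = √1025 ≈ 32.016, ∠ = arctan(25/20) ≈ 51.34°
zero (s+500): 500 + j25 → |·| = √(500²+25²) = √250625 ≈ 500.62, ∠ = arctan(25/500) ≈ 2.86°
pole (s+10): 10 + j25 → |·| = √(10²+25²) = √725 ≈ 26.926, ∠ = arctan(25/10) ≈ 68.20°
pole (s+25): 25 + j25 → |·| = √(25²+25²) = √1250 ≈ 35.355, ∠ = arctan(25/25) ≈ 45.00°
pole (s+80): 80 + j25 → |·| = √(80²+25²) = √7025 ≈ 83.815, ∠ = arctan(25/80) ≈ 17.35°
|L| = 50 · 16028 / 79789 ≈ 10.044
Gain = 20 log₁₀(10.044) ≈ 20.04 dB

20.0 dB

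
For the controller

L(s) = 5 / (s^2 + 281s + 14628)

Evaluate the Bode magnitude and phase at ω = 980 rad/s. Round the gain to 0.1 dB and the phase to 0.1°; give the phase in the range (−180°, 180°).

Substitute s = j980:
Numerator: 5 = 5 + j0
Denominator: (j980)^2 + 281(j980) + 14628 = -945772 + j275380
|N| = √(5² + 0²) ≈ 5, ∠N ≈ 0.00°
|D| = √(945772² + 275380²) ≈ 9.8505e+05, ∠D ≈ 163.77°
|L| = 5 / 9.8505e+05 ≈ 5.0759e-06
Gain = 20 log₁₀(5.0759e-06) ≈ -105.89 dB
∠L = 0.00° − 163.77° = -163.77°

-105.9 dB, -163.8°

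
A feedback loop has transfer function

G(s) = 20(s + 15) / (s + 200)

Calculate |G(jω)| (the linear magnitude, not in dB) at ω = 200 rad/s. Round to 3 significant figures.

At s = jω = j200:
zero (s+15): 15 + j200 → |·| = √(15²+200²) = √40225 ≈ 200.56, ∠ = arctan(200/15) ≈ 85.71°
pole (s+200): 200 + j200 → |·| = √(200²+200²) = √80000 ≈ 282.84, ∠ = arctan(200/200) ≈ 45.00°
|G| = 20 · 200.56 / 282.84 ≈ 14.182

14.2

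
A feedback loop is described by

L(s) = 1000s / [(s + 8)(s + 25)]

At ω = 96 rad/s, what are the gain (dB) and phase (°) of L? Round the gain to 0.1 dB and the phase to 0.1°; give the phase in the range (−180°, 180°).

At s = jω = j96:
zero at origin: s = j96 → |·| = 96, ∠ = 90.00°
pole (s+8): 8 + j96 → |·| = √(8²+96²) = √9280 ≈ 96.333, ∠ = arctan(96/8) ≈ 85.24°
pole (s+25): 25 + j96 → |·| = √(25²+96²) = √9841 ≈ 99.202, ∠ = arctan(96/25) ≈ 75.40°
|L| = 1000 · 96 / 9556.4 ≈ 10.046
Gain = 20 log₁₀(10.046) ≈ 20.04 dB
∠L = 90.00° − 160.64° = -70.64°

20.0 dB, -70.6°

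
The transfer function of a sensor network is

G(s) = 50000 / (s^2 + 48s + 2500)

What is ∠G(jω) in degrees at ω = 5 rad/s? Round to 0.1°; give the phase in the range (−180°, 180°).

-5.5°

At s = jω = j5:
quadratic: (j5)² + 48·j5 + 2500 = 2475 + j240 → |·| ≈ 2486.6, ∠ ≈ 5.54°
∠G = 0.00° − 5.54° = -5.54°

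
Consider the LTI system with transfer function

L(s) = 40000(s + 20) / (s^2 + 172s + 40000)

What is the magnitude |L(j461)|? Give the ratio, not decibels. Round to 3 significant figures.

At s = jω = j461:
zero (s+20): 20 + j461 → |·| = √(20²+461²) = √212921 ≈ 461.43, ∠ = arctan(461/20) ≈ 87.52°
quadratic: (j461)² + 172·j461 + 40000 = -172521 + j79292 → |·| ≈ 1.8987e+05, ∠ ≈ 155.32°
|L| = 40000 · 461.43 / 1.8987e+05 ≈ 97.21

97.2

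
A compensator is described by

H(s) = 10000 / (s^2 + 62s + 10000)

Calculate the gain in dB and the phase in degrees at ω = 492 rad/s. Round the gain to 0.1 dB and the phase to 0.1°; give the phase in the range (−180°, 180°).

-27.4 dB, -172.5°

At s = jω = j492:
quadratic: (j492)² + 62·j492 + 10000 = -232064 + j30504 → |·| ≈ 2.3406e+05, ∠ ≈ 172.51°
|H| = 10000 / 2.3406e+05 ≈ 0.042724
Gain = 20 log₁₀(0.042724) ≈ -27.39 dB
∠H = 0.00° − 172.51° = -172.51°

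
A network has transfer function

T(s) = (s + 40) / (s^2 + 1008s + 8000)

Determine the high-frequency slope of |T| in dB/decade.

-20 dB/decade

Each pole contributes −20 dB/decade at high frequency; each zero contributes +20 dB/decade.
Net: 1 zero(s) − 2 pole(s) → -20 dB/decade.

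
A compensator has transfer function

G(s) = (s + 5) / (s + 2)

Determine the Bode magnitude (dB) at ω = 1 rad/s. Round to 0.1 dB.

7.2 dB

At s = jω = j1:
zero (s+5): 5 + j1 → |·| = √(5²+1²) = √26 ≈ 5.099, ∠ = arctan(1/5) ≈ 11.31°
pole (s+2): 2 + j1 → |·| = √(2²+1²) = √5 ≈ 2.2361, ∠ = arctan(1/2) ≈ 26.57°
|G| = 1 · 5.099 / 2.2361 ≈ 2.2803
Gain = 20 log₁₀(2.2803) ≈ 7.16 dB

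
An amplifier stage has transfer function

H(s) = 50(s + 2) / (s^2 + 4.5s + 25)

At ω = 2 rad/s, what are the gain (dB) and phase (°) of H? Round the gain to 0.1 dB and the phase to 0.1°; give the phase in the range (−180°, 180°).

At s = jω = j2:
zero (s+2): 2 + j2 → |·| = √(2²+2²) = √8 ≈ 2.8284, ∠ = arctan(2/2) ≈ 45.00°
quadratic: (j2)² + 4.5·j2 + 25 = 21 + j9 → |·| ≈ 22.847, ∠ ≈ 23.20°
|H| = 50 · 2.8284 / 22.847 ≈ 6.1899
Gain = 20 log₁₀(6.1899) ≈ 15.83 dB
∠H = 45.00° − 23.20° = 21.80°

15.8 dB, 21.8°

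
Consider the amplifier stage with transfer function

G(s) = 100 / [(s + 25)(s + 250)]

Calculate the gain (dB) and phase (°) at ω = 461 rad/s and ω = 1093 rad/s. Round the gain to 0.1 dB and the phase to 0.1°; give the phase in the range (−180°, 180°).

ω = 461: -67.7 dB, -148.4°; ω = 1093: -81.8 dB, -165.8°

At s = jω = j461:
pole (s+25): 25 + j461 → |·| = √(25²+461²) = √213146 ≈ 461.68, ∠ = arctan(461/25) ≈ 86.90°
pole (s+250): 250 + j461 → |·| = √(250²+461²) = √275021 ≈ 524.42, ∠ = arctan(461/250) ≈ 61.53°
|G| = 100 / 2.4211e+05 ≈ 0.00041304
Gain = 20 log₁₀(0.00041304) ≈ -67.68 dB
∠G = 0.00° − 148.43° = -148.43°

At s = jω = j1093:
pole (s+25): 25 + j1093 → |·| = √(25²+1093²) = √1195274 ≈ 1093.3, ∠ = arctan(1093/25) ≈ 88.69°
pole (s+250): 250 + j1093 → |·| = √(250²+1093²) = √1257149 ≈ 1121.2, ∠ = arctan(1093/250) ≈ 77.12°
|G| = 100 / 1.2258e+06 ≈ 8.1579e-05
Gain = 20 log₁₀(8.1579e-05) ≈ -81.77 dB
∠G = 0.00° − 165.81° = -165.81°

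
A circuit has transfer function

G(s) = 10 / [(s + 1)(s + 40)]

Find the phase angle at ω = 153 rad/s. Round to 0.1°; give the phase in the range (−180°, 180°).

-165.0°

At s = jω = j153:
pole (s+1): 1 + j153 → |·| = √(1²+153²) = √23410 ≈ 153, ∠ = arctan(153/1) ≈ 89.63°
pole (s+40): 40 + j153 → |·| = √(40²+153²) = √25009 ≈ 158.14, ∠ = arctan(153/40) ≈ 75.35°
∠G = 0.00° − 164.98° = -164.98°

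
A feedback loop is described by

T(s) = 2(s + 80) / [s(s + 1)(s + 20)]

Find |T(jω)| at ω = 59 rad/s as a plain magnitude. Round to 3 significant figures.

At s = jω = j59:
zero (s+80): 80 + j59 → |·| = √(80²+59²) = √9881 ≈ 99.403, ∠ = arctan(59/80) ≈ 36.41°
pole (s+1): 1 + j59 → |·| = √(1²+59²) = √3482 ≈ 59.008, ∠ = arctan(59/1) ≈ 89.03°
pole (s+20): 20 + j59 → |·| = √(20²+59²) = √3881 ≈ 62.298, ∠ = arctan(59/20) ≈ 71.27°
pole at origin: |s| = 59, ∠ = 90.00° (in denominator)
|T| = 2 · 99.403 / 2.1689e+05 ≈ 0.00091662

0.000917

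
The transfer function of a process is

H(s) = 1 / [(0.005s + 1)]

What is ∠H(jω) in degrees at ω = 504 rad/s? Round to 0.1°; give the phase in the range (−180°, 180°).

At ω = 504 rad/s:
pole (1 + j504·0.005) = 1 + j2.52 → |·| ≈ 2.7112, ∠ ≈ 68.36°
∠H = (0°) − (68.36°) = -68.36°

-68.4°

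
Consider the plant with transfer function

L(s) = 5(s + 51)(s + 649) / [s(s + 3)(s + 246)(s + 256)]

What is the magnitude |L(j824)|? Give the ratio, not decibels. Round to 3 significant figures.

At s = jω = j824:
zero (s+51): 51 + j824 → |·| = √(51²+824²) = √681577 ≈ 825.58, ∠ = arctan(824/51) ≈ 86.46°
zero (s+649): 649 + j824 → |·| = √(649²+824²) = √1100177 ≈ 1048.9, ∠ = arctan(824/649) ≈ 51.78°
pole (s+3): 3 + j824 → |·| = √(3²+824²) = √678985 ≈ 824.01, ∠ = arctan(824/3) ≈ 89.79°
pole (s+246): 246 + j824 → |·| = √(246²+824²) = √739492 ≈ 859.94, ∠ = arctan(824/246) ≈ 73.38°
pole (s+256): 256 + j824 → |·| = √(256²+824²) = √744512 ≈ 862.85, ∠ = arctan(824/256) ≈ 72.74°
pole at origin: |s| = 824, ∠ = 90.00° (in denominator)
|L| = 5 · 8.6595e+05 / 5.0381e+11 ≈ 8.594e-06

8.59e-06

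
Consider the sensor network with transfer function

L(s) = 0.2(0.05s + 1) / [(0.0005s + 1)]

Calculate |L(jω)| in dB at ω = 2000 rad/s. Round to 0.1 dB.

At ω = 2000 rad/s:
zero (1 + j2000·0.05) = 1 + j100 → |·| ≈ 100, ∠ ≈ 89.43°
pole (1 + j2000·0.0005) = 1 + j1 → |·| ≈ 1.4142, ∠ ≈ 45.00°
|L| = 0.2 · 100 / (1.4142) ≈ 14.142
Gain = 20 log₁₀(14.142) ≈ 23.01 dB

23.0 dB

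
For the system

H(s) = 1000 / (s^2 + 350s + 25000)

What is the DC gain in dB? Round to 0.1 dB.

-28.0 dB

H(0) = 1000 / 25000 = 0.04
20 log₁₀(0.04) ≈ -27.96 dB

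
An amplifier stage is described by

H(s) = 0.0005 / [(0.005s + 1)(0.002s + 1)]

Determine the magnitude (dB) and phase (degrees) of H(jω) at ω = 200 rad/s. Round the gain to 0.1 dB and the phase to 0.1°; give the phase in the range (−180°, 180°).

-69.7 dB, -66.8°

At ω = 200 rad/s:
pole (1 + j200·0.005) = 1 + j1 → |·| ≈ 1.4142, ∠ ≈ 45.00°
pole (1 + j200·0.002) = 1 + j0.4 → |·| ≈ 1.077, ∠ ≈ 21.80°
|H| = 0.0005 · 1 / (1.4142 · 1.077) ≈ 0.00032828
Gain = 20 log₁₀(0.00032828) ≈ -69.68 dB
∠H = (0°) − (45.00° + 21.80°) = -66.80°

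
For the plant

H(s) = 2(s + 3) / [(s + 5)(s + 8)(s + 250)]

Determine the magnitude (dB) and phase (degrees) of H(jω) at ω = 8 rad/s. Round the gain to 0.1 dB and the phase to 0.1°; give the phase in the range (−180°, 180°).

At s = jω = j8:
zero (s+3): 3 + j8 → |·| = √(3²+8²) = √73 ≈ 8.544, ∠ = arctan(8/3) ≈ 69.44°
pole (s+5): 5 + j8 → |·| = √(5²+8²) = √89 ≈ 9.434, ∠ = arctan(8/5) ≈ 57.99°
pole (s+8): 8 + j8 → |·| = √(8²+8²) = √128 ≈ 11.314, ∠ = arctan(8/8) ≈ 45.00°
pole (s+250): 250 + j8 → |·| = √(250²+8²) = √62564 ≈ 250.13, ∠ = arctan(8/250) ≈ 1.83°
|H| = 2 · 8.544 / 26698 ≈ 0.00064005
Gain = 20 log₁₀(0.00064005) ≈ -63.88 dB
∠H = 69.44° − 104.82° = -35.38°

-63.9 dB, -35.4°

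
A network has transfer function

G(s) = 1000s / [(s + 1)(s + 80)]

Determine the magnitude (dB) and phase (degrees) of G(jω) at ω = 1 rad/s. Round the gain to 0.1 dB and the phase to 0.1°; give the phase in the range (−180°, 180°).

At s = jω = j1:
zero at origin: s = j1 → |·| = 1, ∠ = 90.00°
pole (s+1): 1 + j1 → |·| = √(1²+1²) = √2 ≈ 1.4142, ∠ = arctan(1/1) ≈ 45.00°
pole (s+80): 80 + j1 → |·| = √(80²+1²) = √6401 ≈ 80.006, ∠ = arctan(1/80) ≈ 0.72°
|G| = 1000 · 1 / 113.14 ≈ 8.8386
Gain = 20 log₁₀(8.8386) ≈ 18.93 dB
∠G = 90.00° − 45.72° = 44.28°

18.9 dB, 44.3°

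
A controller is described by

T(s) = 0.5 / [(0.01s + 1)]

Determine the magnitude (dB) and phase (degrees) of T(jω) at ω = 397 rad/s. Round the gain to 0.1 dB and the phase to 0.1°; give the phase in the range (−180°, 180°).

-18.3 dB, -75.9°

At ω = 397 rad/s:
pole (1 + j397·0.01) = 1 + j3.97 → |·| ≈ 4.094, ∠ ≈ 75.86°
|T| = 0.5 · 1 / (4.094) ≈ 0.12213
Gain = 20 log₁₀(0.12213) ≈ -18.26 dB
∠T = (0°) − (75.86°) = -75.86°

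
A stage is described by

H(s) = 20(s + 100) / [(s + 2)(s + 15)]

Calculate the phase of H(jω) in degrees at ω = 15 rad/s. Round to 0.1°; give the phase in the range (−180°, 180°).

At s = jω = j15:
zero (s+100): 100 + j15 → |·| = √(100²+15²) = √10225 ≈ 101.12, ∠ = arctan(15/100) ≈ 8.53°
pole (s+2): 2 + j15 → |·| = √(2²+15²) = √229 ≈ 15.133, ∠ = arctan(15/2) ≈ 82.41°
pole (s+15): 15 + j15 → |·| = √(15²+15²) = √450 ≈ 21.213, ∠ = arctan(15/15) ≈ 45.00°
∠H = 8.53° − 127.41° = -118.88°

-118.9°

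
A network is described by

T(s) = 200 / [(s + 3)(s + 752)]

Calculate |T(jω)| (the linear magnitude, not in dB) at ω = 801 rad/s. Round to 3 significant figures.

0.000227

At s = jω = j801:
pole (s+3): 3 + j801 → |·| = √(3²+801²) = √641610 ≈ 801.01, ∠ = arctan(801/3) ≈ 89.79°
pole (s+752): 752 + j801 → |·| = √(752²+801²) = √1207105 ≈ 1098.7, ∠ = arctan(801/752) ≈ 46.81°
|T| = 200 / 8.8007e+05 ≈ 0.00022725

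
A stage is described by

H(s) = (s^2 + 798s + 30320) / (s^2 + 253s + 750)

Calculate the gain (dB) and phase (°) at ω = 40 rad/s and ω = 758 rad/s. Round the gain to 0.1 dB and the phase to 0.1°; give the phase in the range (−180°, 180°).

Substitute s = j40:
Numerator: (j40)^2 + 798(j40) + 30320 = 28720 + j31920
Denominator: (j40)^2 + 253(j40) + 750 = -850 + j10120
|N| = √(28720² + 31920²) ≈ 42939, ∠N ≈ 48.02°
|D| = √(850² + 10120²) ≈ 10156, ∠D ≈ 94.80°
|H| = 42939 / 10156 ≈ 4.2279
Gain = 20 log₁₀(4.2279) ≈ 12.52 dB
∠H = 48.02° − 94.80° = -46.78°

Substitute s = j758:
Numerator: (j758)^2 + 798(j758) + 30320 = -544244 + j604884
Denominator: (j758)^2 + 253(j758) + 750 = -573814 + j191774
|N| = √(544244² + 604884²) ≈ 8.1369e+05, ∠N ≈ 131.98°
|D| = √(573814² + 191774²) ≈ 6.0501e+05, ∠D ≈ 161.52°
|H| = 8.1369e+05 / 6.0501e+05 ≈ 1.3449
Gain = 20 log₁₀(1.3449) ≈ 2.57 dB
∠H = 131.98° − 161.52° = -29.54°

ω = 40: 12.5 dB, -46.8°; ω = 758: 2.6 dB, -29.5°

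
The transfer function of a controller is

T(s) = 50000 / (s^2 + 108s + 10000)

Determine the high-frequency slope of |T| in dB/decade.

Each pole contributes −20 dB/decade at high frequency; each zero contributes +20 dB/decade.
Net: 0 zero(s) − 2 pole(s) → -40 dB/decade.

-40 dB/decade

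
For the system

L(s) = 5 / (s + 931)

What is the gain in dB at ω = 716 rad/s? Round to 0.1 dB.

-47.4 dB

Substitute s = j716:
Numerator: 5 = 5 + j0
Denominator: (j716) + 931 = 931 + j716
|N| = √(5² + 0²) ≈ 5, ∠N ≈ 0.00°
|D| = √(931² + 716²) ≈ 1174.5, ∠D ≈ 37.56°
|L| = 5 / 1174.5 ≈ 0.0042571
Gain = 20 log₁₀(0.0042571) ≈ -47.42 dB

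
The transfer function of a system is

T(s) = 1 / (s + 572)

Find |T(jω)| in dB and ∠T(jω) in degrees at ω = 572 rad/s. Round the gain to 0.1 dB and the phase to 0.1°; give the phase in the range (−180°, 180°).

At s = jω = j572:
pole (s+572): 572 + j572 → |·| = √(572²+572²) = √654368 ≈ 808.93, ∠ = arctan(572/572) ≈ 45.00°
|T| = 1 / 808.93 ≈ 0.0012362
Gain = 20 log₁₀(0.0012362) ≈ -58.16 dB
∠T = 0.00° − 45.00° = -45.00°

-58.2 dB, -45.0°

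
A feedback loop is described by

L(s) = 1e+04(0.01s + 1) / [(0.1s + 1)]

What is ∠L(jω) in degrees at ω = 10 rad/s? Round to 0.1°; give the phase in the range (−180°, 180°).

At ω = 10 rad/s:
zero (1 + j10·0.01) = 1 + j0.1 → |·| ≈ 1.005, ∠ ≈ 5.71°
pole (1 + j10·0.1) = 1 + j1 → |·| ≈ 1.4142, ∠ ≈ 45.00°
∠L = (5.71°) − (45.00°) = -39.29°

-39.3°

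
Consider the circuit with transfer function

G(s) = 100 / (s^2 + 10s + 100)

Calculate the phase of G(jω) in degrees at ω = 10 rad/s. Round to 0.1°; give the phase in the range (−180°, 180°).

-90.0°

At s = jω = j10:
quadratic: (j10)² + 10·j10 + 100 = 0 + j100 → |·| ≈ 100, ∠ ≈ 90.00°
∠G = 0.00° − 90.00° = -90.00°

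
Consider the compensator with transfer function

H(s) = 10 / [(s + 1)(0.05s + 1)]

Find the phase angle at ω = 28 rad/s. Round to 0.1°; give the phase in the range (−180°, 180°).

At ω = 28 rad/s:
pole (1 + j28·1) = 1 + j28 → |·| ≈ 28.018, ∠ ≈ 87.95°
pole (1 + j28·0.05) = 1 + j1.4 → |·| ≈ 1.7205, ∠ ≈ 54.46°
∠H = (0°) − (87.95° + 54.46°) = -142.41°

-142.4°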